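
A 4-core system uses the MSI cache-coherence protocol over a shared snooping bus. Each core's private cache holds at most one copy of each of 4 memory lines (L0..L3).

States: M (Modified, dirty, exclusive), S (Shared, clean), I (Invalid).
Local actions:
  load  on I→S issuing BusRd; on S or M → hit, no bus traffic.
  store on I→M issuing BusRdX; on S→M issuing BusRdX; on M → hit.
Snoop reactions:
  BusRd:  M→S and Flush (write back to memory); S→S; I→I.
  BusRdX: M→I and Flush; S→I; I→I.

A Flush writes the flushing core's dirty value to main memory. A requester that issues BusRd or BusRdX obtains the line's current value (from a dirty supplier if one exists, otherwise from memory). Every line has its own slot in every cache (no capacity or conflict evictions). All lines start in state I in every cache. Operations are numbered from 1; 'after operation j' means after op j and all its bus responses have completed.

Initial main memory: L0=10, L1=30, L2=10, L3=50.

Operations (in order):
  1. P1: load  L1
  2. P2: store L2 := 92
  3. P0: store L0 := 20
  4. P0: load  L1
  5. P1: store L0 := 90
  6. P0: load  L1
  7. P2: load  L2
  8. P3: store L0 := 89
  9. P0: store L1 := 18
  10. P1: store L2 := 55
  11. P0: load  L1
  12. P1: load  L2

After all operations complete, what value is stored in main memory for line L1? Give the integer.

1. P1: load  L1  bus=[BusRd]  L1: P0=I P1=S P2=I P3=I  mem[L1]=30
2. P2: store L2 := 92  bus=[BusRdX]  L2: P0=I P1=I P2=M P3=I  mem[L2]=10
3. P0: store L0 := 20  bus=[BusRdX]  L0: P0=M P1=I P2=I P3=I  mem[L0]=10
4. P0: load  L1  bus=[BusRd]  L1: P0=S P1=S P2=I P3=I  mem[L1]=30
5. P1: store L0 := 90  bus=[BusRdX,Flush]  L0: P0=I P1=M P2=I P3=I  mem[L0]=20
6. P0: load  L1  bus=[-]  L1: P0=S P1=S P2=I P3=I  mem[L1]=30
7. P2: load  L2  bus=[-]  L2: P0=I P1=I P2=M P3=I  mem[L2]=10
8. P3: store L0 := 89  bus=[BusRdX,Flush]  L0: P0=I P1=I P2=I P3=M  mem[L0]=90
9. P0: store L1 := 18  bus=[BusRdX]  L1: P0=M P1=I P2=I P3=I  mem[L1]=30
10. P1: store L2 := 55  bus=[BusRdX,Flush]  L2: P0=I P1=M P2=I P3=I  mem[L2]=92
11. P0: load  L1  bus=[-]  L1: P0=M P1=I P2=I P3=I  mem[L1]=30
12. P1: load  L2  bus=[-]  L2: P0=I P1=M P2=I P3=I  mem[L2]=92

memory[L1] = 30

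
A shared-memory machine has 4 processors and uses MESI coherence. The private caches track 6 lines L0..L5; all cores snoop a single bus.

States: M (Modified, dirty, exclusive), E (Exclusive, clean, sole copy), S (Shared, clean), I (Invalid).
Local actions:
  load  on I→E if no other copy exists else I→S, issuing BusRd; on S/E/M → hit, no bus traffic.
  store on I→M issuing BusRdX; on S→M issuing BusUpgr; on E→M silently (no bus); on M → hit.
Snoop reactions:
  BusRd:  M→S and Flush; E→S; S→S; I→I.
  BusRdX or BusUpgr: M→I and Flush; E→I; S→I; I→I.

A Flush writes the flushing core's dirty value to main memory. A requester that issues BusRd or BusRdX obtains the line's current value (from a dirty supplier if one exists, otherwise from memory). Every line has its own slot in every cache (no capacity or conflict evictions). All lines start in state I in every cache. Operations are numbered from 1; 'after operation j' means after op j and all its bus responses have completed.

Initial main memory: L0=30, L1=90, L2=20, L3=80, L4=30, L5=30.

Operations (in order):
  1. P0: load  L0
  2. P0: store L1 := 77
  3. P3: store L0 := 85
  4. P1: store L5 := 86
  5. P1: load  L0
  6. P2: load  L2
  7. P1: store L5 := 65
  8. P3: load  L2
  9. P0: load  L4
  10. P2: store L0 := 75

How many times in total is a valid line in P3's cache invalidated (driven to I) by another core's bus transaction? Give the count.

[1] P0: load  L0 | P0:E(30), P1:I, P2:I, P3:I | bus: BusRd
[2] P0: store L1 := 77 | P0:M(77), P1:I, P2:I, P3:I | bus: BusRdX
[3] P3: store L0 := 85 | P0:I, P1:I, P2:I, P3:M(85) | bus: BusRdX
[4] P1: store L5 := 86 | P0:I, P1:M(86), P2:I, P3:I | bus: BusRdX
[5] P1: load  L0 | P0:I, P1:S(85), P2:I, P3:S(85) | bus: BusRd,Flush
[6] P2: load  L2 | P0:I, P1:I, P2:E(20), P3:I | bus: BusRd
[7] P1: store L5 := 65 | P0:I, P1:M(65), P2:I, P3:I | bus: none
[8] P3: load  L2 | P0:I, P1:I, P2:S(20), P3:S(20) | bus: BusRd
[9] P0: load  L4 | P0:E(30), P1:I, P2:I, P3:I | bus: BusRd
[10] P2: store L0 := 75 | P0:I, P1:I, P2:M(75), P3:I | bus: BusRdX

invalidations = 1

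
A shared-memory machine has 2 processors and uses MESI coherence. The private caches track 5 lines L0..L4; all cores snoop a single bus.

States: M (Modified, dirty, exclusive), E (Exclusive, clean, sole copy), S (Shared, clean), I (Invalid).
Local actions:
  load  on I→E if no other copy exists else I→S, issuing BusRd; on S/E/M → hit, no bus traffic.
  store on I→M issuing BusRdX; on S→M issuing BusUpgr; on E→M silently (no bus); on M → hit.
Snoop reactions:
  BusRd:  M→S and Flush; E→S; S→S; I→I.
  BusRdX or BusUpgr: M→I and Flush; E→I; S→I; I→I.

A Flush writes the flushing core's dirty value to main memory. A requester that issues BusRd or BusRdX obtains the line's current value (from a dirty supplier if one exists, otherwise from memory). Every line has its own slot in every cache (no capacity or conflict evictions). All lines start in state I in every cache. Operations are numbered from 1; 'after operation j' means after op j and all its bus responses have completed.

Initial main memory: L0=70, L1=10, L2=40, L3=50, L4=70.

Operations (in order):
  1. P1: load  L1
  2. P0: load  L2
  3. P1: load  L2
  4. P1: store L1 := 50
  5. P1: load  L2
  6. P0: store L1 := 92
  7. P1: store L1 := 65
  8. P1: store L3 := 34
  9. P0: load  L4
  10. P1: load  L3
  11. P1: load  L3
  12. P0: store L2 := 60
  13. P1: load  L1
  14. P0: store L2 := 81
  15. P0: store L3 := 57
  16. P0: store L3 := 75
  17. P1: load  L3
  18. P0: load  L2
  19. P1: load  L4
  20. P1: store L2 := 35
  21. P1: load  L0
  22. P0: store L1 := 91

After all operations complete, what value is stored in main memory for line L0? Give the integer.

memory[L0] = 70

  op1 P1: load  L1 → I/E on L1; bus BusRd; mem=10
  op2 P0: load  L2 → E/I on L2; bus BusRd; mem=40
  op3 P1: load  L2 → S/S on L2; bus BusRd; mem=40
  op4 P1: store L1 := 50 → I/M on L1; bus (none); mem=10
  op5 P1: load  L2 → S/S on L2; bus (none); mem=40
  op6 P0: store L1 := 92 → M/I on L1; bus BusRdX Flush; mem=50
  op7 P1: store L1 := 65 → I/M on L1; bus BusRdX Flush; mem=92
  op8 P1: store L3 := 34 → I/M on L3; bus BusRdX; mem=50
  op9 P0: load  L4 → E/I on L4; bus BusRd; mem=70
  op10 P1: load  L3 → I/M on L3; bus (none); mem=50
  op11 P1: load  L3 → I/M on L3; bus (none); mem=50
  op12 P0: store L2 := 60 → M/I on L2; bus BusUpgr; mem=40
  op13 P1: load  L1 → I/M on L1; bus (none); mem=92
  op14 P0: store L2 := 81 → M/I on L2; bus (none); mem=40
  op15 P0: store L3 := 57 → M/I on L3; bus BusRdX Flush; mem=34
  op16 P0: store L3 := 75 → M/I on L3; bus (none); mem=34
  op17 P1: load  L3 → S/S on L3; bus BusRd Flush; mem=75
  op18 P0: load  L2 → M/I on L2; bus (none); mem=40
  op19 P1: load  L4 → S/S on L4; bus BusRd; mem=70
  op20 P1: store L2 := 35 → I/M on L2; bus BusRdX Flush; mem=81
  op21 P1: load  L0 → I/E on L0; bus BusRd; mem=70
  op22 P0: store L1 := 91 → M/I on L1; bus BusRdX Flush; mem=65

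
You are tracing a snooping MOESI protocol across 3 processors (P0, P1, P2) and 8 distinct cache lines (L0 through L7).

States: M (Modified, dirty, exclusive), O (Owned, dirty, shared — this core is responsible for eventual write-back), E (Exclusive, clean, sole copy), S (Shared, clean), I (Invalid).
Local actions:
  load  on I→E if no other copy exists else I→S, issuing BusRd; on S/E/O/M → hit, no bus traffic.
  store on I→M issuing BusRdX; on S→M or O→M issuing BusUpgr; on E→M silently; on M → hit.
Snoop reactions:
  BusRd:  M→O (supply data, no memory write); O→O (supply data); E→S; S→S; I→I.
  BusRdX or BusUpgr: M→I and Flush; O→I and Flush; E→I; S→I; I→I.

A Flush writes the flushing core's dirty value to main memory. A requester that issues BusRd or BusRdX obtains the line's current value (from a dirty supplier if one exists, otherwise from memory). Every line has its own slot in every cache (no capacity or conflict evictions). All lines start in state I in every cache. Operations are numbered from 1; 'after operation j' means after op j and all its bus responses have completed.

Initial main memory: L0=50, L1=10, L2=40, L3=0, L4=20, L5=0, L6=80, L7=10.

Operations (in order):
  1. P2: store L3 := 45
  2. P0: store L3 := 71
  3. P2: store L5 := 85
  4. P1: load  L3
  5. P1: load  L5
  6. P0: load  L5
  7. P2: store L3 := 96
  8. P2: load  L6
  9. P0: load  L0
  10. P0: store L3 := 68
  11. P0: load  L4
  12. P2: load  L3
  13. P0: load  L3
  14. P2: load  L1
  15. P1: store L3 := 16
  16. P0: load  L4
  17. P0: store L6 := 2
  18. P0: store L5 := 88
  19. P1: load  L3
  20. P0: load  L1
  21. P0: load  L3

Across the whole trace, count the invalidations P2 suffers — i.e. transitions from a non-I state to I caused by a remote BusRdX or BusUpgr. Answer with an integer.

step 1: P2: store L3 := 45  ⟶  IIM  (L3)  txn=BusRdX  M[L3]=0
step 2: P0: store L3 := 71  ⟶  MII  (L3)  txn=BusRdX+Flush  M[L3]=45
step 3: P2: store L5 := 85  ⟶  IIM  (L5)  txn=BusRdX  M[L5]=0
step 4: P1: load  L3  ⟶  OSI  (L3)  txn=BusRd  M[L3]=45
step 5: P1: load  L5  ⟶  ISO  (L5)  txn=BusRd  M[L5]=0
step 6: P0: load  L5  ⟶  SSO  (L5)  txn=BusRd  M[L5]=0
step 7: P2: store L3 := 96  ⟶  IIM  (L3)  txn=BusRdX+Flush  M[L3]=71
step 8: P2: load  L6  ⟶  IIE  (L6)  txn=BusRd  M[L6]=80
step 9: P0: load  L0  ⟶  EII  (L0)  txn=BusRd  M[L0]=50
step 10: P0: store L3 := 68  ⟶  MII  (L3)  txn=BusRdX+Flush  M[L3]=96
step 11: P0: load  L4  ⟶  EII  (L4)  txn=BusRd  M[L4]=20
step 12: P2: load  L3  ⟶  OIS  (L3)  txn=BusRd  M[L3]=96
step 13: P0: load  L3  ⟶  OIS  (L3)  txn=∅  M[L3]=96
step 14: P2: load  L1  ⟶  IIE  (L1)  txn=BusRd  M[L1]=10
step 15: P1: store L3 := 16  ⟶  IMI  (L3)  txn=BusRdX+Flush  M[L3]=68
step 16: P0: load  L4  ⟶  EII  (L4)  txn=∅  M[L4]=20
step 17: P0: store L6 := 2  ⟶  MII  (L6)  txn=BusRdX  M[L6]=80
step 18: P0: store L5 := 88  ⟶  MII  (L5)  txn=BusUpgr+Flush  M[L5]=85
step 19: P1: load  L3  ⟶  IMI  (L3)  txn=∅  M[L3]=68
step 20: P0: load  L1  ⟶  SIS  (L1)  txn=BusRd  M[L1]=10
step 21: P0: load  L3  ⟶  SOI  (L3)  txn=BusRd  M[L3]=68

invalidations = 5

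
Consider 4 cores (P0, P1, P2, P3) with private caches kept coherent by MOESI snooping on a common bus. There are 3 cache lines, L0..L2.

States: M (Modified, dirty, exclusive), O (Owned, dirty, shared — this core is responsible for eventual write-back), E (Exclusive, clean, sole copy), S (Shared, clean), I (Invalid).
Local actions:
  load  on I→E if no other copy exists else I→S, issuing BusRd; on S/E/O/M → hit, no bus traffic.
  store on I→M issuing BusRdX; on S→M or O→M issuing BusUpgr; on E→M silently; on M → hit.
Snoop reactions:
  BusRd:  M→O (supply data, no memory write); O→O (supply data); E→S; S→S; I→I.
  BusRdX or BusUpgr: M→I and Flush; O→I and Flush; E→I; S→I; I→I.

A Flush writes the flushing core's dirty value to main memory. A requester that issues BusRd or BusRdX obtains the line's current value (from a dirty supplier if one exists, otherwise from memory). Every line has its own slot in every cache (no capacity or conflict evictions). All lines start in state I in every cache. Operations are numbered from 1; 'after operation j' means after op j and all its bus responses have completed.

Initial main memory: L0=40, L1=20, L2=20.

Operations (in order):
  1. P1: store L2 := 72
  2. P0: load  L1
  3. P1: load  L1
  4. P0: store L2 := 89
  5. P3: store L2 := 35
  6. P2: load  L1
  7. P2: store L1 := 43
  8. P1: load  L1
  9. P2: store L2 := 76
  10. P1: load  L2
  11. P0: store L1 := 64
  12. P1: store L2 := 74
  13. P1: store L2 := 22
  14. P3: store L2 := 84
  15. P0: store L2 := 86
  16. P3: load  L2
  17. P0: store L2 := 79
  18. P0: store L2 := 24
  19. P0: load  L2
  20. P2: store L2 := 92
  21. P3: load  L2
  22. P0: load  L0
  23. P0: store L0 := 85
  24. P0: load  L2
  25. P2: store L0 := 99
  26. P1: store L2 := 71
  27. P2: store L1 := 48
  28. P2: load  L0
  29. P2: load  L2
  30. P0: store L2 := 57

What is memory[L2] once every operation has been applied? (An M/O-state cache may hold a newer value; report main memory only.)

memory[L2] = 71

step 1: P1: store L2 := 72  ⟶  IMII  (L2)  txn=BusRdX  M[L2]=20
step 2: P0: load  L1  ⟶  EIII  (L1)  txn=BusRd  M[L1]=20
step 3: P1: load  L1  ⟶  SSII  (L1)  txn=BusRd  M[L1]=20
step 4: P0: store L2 := 89  ⟶  MIII  (L2)  txn=BusRdX+Flush  M[L2]=72
step 5: P3: store L2 := 35  ⟶  IIIM  (L2)  txn=BusRdX+Flush  M[L2]=89
step 6: P2: load  L1  ⟶  SSSI  (L1)  txn=BusRd  M[L1]=20
step 7: P2: store L1 := 43  ⟶  IIMI  (L1)  txn=BusUpgr  M[L1]=20
step 8: P1: load  L1  ⟶  ISOI  (L1)  txn=BusRd  M[L1]=20
step 9: P2: store L2 := 76  ⟶  IIMI  (L2)  txn=BusRdX+Flush  M[L2]=35
step 10: P1: load  L2  ⟶  ISOI  (L2)  txn=BusRd  M[L2]=35
step 11: P0: store L1 := 64  ⟶  MIII  (L1)  txn=BusRdX+Flush  M[L1]=43
step 12: P1: store L2 := 74  ⟶  IMII  (L2)  txn=BusUpgr+Flush  M[L2]=76
step 13: P1: store L2 := 22  ⟶  IMII  (L2)  txn=∅  M[L2]=76
step 14: P3: store L2 := 84  ⟶  IIIM  (L2)  txn=BusRdX+Flush  M[L2]=22
step 15: P0: store L2 := 86  ⟶  MIII  (L2)  txn=BusRdX+Flush  M[L2]=84
step 16: P3: load  L2  ⟶  OIIS  (L2)  txn=BusRd  M[L2]=84
step 17: P0: store L2 := 79  ⟶  MIII  (L2)  txn=BusUpgr  M[L2]=84
step 18: P0: store L2 := 24  ⟶  MIII  (L2)  txn=∅  M[L2]=84
step 19: P0: load  L2  ⟶  MIII  (L2)  txn=∅  M[L2]=84
step 20: P2: store L2 := 92  ⟶  IIMI  (L2)  txn=BusRdX+Flush  M[L2]=24
step 21: P3: load  L2  ⟶  IIOS  (L2)  txn=BusRd  M[L2]=24
step 22: P0: load  L0  ⟶  EIII  (L0)  txn=BusRd  M[L0]=40
step 23: P0: store L0 := 85  ⟶  MIII  (L0)  txn=∅  M[L0]=40
step 24: P0: load  L2  ⟶  SIOS  (L2)  txn=BusRd  M[L2]=24
step 25: P2: store L0 := 99  ⟶  IIMI  (L0)  txn=BusRdX+Flush  M[L0]=85
step 26: P1: store L2 := 71  ⟶  IMII  (L2)  txn=BusRdX+Flush  M[L2]=92
step 27: P2: store L1 := 48  ⟶  IIMI  (L1)  txn=BusRdX+Flush  M[L1]=64
step 28: P2: load  L0  ⟶  IIMI  (L0)  txn=∅  M[L0]=85
step 29: P2: load  L2  ⟶  IOSI  (L2)  txn=BusRd  M[L2]=92
step 30: P0: store L2 := 57  ⟶  MIII  (L2)  txn=BusRdX+Flush  M[L2]=71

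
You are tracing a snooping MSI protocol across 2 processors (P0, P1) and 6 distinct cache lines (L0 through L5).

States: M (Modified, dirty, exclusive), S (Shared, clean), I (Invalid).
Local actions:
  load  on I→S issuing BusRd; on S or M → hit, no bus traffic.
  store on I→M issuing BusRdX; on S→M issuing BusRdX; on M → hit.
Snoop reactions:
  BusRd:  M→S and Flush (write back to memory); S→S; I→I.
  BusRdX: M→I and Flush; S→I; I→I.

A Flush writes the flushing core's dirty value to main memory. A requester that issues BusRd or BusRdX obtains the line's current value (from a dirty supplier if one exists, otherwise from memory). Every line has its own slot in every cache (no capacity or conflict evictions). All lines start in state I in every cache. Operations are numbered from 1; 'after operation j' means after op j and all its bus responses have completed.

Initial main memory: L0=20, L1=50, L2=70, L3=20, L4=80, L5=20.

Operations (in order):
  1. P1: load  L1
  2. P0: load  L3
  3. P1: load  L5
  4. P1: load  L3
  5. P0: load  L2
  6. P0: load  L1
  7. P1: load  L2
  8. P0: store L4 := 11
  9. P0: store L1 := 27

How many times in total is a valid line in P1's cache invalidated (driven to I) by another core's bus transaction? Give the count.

1. P1: load  L1  bus=[BusRd]  L1: P0=I P1=S  mem[L1]=50
2. P0: load  L3  bus=[BusRd]  L3: P0=S P1=I  mem[L3]=20
3. P1: load  L5  bus=[BusRd]  L5: P0=I P1=S  mem[L5]=20
4. P1: load  L3  bus=[BusRd]  L3: P0=S P1=S  mem[L3]=20
5. P0: load  L2  bus=[BusRd]  L2: P0=S P1=I  mem[L2]=70
6. P0: load  L1  bus=[BusRd]  L1: P0=S P1=S  mem[L1]=50
7. P1: load  L2  bus=[BusRd]  L2: P0=S P1=S  mem[L2]=70
8. P0: store L4 := 11  bus=[BusRdX]  L4: P0=M P1=I  mem[L4]=80
9. P0: store L1 := 27  bus=[BusRdX]  L1: P0=M P1=I  mem[L1]=50

invalidations = 1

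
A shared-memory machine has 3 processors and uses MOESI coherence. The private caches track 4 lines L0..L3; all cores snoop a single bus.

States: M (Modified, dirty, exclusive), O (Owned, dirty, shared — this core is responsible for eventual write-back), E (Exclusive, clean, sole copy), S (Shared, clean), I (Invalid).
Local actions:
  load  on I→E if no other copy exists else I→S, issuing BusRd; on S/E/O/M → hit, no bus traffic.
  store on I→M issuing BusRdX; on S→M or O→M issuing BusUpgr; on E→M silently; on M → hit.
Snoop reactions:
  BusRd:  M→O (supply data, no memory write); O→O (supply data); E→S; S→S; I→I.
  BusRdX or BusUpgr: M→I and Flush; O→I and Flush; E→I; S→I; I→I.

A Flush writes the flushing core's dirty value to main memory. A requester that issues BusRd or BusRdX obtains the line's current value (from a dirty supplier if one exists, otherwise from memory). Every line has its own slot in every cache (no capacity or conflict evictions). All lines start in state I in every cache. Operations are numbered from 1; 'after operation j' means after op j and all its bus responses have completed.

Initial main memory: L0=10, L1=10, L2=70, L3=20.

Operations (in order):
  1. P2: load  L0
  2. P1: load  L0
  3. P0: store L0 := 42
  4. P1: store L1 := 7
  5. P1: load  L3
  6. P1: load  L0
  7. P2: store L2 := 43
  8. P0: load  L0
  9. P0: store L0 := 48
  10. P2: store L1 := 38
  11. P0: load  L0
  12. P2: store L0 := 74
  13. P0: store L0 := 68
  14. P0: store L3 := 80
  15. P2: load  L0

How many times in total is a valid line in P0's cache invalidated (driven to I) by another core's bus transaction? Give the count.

invalidations = 1

step 1: P2: load  L0  ⟶  IIE  (L0)  txn=BusRd  M[L0]=10
step 2: P1: load  L0  ⟶  ISS  (L0)  txn=BusRd  M[L0]=10
step 3: P0: store L0 := 42  ⟶  MII  (L0)  txn=BusRdX  M[L0]=10
step 4: P1: store L1 := 7  ⟶  IMI  (L1)  txn=BusRdX  M[L1]=10
step 5: P1: load  L3  ⟶  IEI  (L3)  txn=BusRd  M[L3]=20
step 6: P1: load  L0  ⟶  OSI  (L0)  txn=BusRd  M[L0]=10
step 7: P2: store L2 := 43  ⟶  IIM  (L2)  txn=BusRdX  M[L2]=70
step 8: P0: load  L0  ⟶  OSI  (L0)  txn=∅  M[L0]=10
step 9: P0: store L0 := 48  ⟶  MII  (L0)  txn=BusUpgr  M[L0]=10
step 10: P2: store L1 := 38  ⟶  IIM  (L1)  txn=BusRdX+Flush  M[L1]=7
step 11: P0: load  L0  ⟶  MII  (L0)  txn=∅  M[L0]=10
step 12: P2: store L0 := 74  ⟶  IIM  (L0)  txn=BusRdX+Flush  M[L0]=48
step 13: P0: store L0 := 68  ⟶  MII  (L0)  txn=BusRdX+Flush  M[L0]=74
step 14: P0: store L3 := 80  ⟶  MII  (L3)  txn=BusRdX  M[L3]=20
step 15: P2: load  L0  ⟶  OIS  (L0)  txn=BusRd  M[L0]=74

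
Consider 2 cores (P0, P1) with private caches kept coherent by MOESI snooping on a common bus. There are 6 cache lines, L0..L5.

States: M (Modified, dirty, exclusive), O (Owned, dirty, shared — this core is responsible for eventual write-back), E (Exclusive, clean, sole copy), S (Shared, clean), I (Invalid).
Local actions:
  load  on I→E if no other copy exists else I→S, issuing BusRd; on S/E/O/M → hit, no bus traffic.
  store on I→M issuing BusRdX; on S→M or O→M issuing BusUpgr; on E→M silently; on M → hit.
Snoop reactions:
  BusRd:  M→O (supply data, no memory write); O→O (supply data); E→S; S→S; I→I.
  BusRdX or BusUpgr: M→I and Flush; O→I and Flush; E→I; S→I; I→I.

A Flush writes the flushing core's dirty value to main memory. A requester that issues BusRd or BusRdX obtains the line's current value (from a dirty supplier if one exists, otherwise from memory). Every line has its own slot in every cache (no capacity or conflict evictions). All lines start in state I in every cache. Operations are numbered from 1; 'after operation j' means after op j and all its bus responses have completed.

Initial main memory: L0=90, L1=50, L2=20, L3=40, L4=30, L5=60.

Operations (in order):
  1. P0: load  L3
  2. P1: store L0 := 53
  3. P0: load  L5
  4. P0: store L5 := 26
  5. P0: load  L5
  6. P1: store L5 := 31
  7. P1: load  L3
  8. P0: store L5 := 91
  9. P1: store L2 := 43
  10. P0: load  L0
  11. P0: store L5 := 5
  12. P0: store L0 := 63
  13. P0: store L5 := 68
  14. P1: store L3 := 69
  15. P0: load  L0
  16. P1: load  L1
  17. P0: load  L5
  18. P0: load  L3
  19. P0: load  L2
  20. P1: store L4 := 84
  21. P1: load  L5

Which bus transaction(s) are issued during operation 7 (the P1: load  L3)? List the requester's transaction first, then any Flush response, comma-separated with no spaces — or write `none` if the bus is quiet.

bus = BusRd

[1] P0: load  L3 | P0:E(40), P1:I | bus: BusRd
[2] P1: store L0 := 53 | P0:I, P1:M(53) | bus: BusRdX
[3] P0: load  L5 | P0:E(60), P1:I | bus: BusRd
[4] P0: store L5 := 26 | P0:M(26), P1:I | bus: none
[5] P0: load  L5 | P0:M(26), P1:I | bus: none
[6] P1: store L5 := 31 | P0:I, P1:M(31) | bus: BusRdX,Flush
[7] P1: load  L3 | P0:S(40), P1:S(40) | bus: BusRd
[8] P0: store L5 := 91 | P0:M(91), P1:I | bus: BusRdX,Flush
[9] P1: store L2 := 43 | P0:I, P1:M(43) | bus: BusRdX
[10] P0: load  L0 | P0:S(53), P1:O(53) | bus: BusRd
[11] P0: store L5 := 5 | P0:M(5), P1:I | bus: none
[12] P0: store L0 := 63 | P0:M(63), P1:I | bus: BusUpgr,Flush
[13] P0: store L5 := 68 | P0:M(68), P1:I | bus: none
[14] P1: store L3 := 69 | P0:I, P1:M(69) | bus: BusUpgr
[15] P0: load  L0 | P0:M(63), P1:I | bus: none
[16] P1: load  L1 | P0:I, P1:E(50) | bus: BusRd
[17] P0: load  L5 | P0:M(68), P1:I | bus: none
[18] P0: load  L3 | P0:S(69), P1:O(69) | bus: BusRd
[19] P0: load  L2 | P0:S(43), P1:O(43) | bus: BusRd
[20] P1: store L4 := 84 | P0:I, P1:M(84) | bus: BusRdX
[21] P1: load  L5 | P0:O(68), P1:S(68) | bus: BusRd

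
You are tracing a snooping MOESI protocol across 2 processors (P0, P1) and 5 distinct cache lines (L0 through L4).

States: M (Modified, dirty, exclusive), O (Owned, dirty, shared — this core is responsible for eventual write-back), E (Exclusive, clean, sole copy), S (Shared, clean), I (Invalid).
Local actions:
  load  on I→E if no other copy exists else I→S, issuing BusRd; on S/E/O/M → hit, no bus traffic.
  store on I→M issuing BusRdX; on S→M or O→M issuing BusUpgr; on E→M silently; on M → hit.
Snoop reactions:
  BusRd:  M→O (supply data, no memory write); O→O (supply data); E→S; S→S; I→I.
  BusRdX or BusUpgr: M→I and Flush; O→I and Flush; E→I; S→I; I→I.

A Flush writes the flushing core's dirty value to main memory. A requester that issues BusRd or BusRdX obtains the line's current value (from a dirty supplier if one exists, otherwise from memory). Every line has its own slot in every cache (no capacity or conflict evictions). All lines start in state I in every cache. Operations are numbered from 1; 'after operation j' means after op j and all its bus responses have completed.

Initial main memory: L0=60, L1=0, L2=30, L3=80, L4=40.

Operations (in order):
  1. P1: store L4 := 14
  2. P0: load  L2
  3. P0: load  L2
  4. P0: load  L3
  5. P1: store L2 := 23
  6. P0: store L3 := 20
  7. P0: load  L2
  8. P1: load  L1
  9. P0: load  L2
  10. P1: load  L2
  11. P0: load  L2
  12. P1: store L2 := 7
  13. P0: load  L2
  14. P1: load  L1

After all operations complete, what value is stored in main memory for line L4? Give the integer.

step 1: P1: store L4 := 14  ⟶  IM  (L4)  txn=BusRdX  M[L4]=40
step 2: P0: load  L2  ⟶  EI  (L2)  txn=BusRd  M[L2]=30
step 3: P0: load  L2  ⟶  EI  (L2)  txn=∅  M[L2]=30
step 4: P0: load  L3  ⟶  EI  (L3)  txn=BusRd  M[L3]=80
step 5: P1: store L2 := 23  ⟶  IM  (L2)  txn=BusRdX  M[L2]=30
step 6: P0: store L3 := 20  ⟶  MI  (L3)  txn=∅  M[L3]=80
step 7: P0: load  L2  ⟶  SO  (L2)  txn=BusRd  M[L2]=30
step 8: P1: load  L1  ⟶  IE  (L1)  txn=BusRd  M[L1]=0
step 9: P0: load  L2  ⟶  SO  (L2)  txn=∅  M[L2]=30
step 10: P1: load  L2  ⟶  SO  (L2)  txn=∅  M[L2]=30
step 11: P0: load  L2  ⟶  SO  (L2)  txn=∅  M[L2]=30
step 12: P1: store L2 := 7  ⟶  IM  (L2)  txn=BusUpgr  M[L2]=30
step 13: P0: load  L2  ⟶  SO  (L2)  txn=BusRd  M[L2]=30
step 14: P1: load  L1  ⟶  IE  (L1)  txn=∅  M[L1]=0

memory[L4] = 40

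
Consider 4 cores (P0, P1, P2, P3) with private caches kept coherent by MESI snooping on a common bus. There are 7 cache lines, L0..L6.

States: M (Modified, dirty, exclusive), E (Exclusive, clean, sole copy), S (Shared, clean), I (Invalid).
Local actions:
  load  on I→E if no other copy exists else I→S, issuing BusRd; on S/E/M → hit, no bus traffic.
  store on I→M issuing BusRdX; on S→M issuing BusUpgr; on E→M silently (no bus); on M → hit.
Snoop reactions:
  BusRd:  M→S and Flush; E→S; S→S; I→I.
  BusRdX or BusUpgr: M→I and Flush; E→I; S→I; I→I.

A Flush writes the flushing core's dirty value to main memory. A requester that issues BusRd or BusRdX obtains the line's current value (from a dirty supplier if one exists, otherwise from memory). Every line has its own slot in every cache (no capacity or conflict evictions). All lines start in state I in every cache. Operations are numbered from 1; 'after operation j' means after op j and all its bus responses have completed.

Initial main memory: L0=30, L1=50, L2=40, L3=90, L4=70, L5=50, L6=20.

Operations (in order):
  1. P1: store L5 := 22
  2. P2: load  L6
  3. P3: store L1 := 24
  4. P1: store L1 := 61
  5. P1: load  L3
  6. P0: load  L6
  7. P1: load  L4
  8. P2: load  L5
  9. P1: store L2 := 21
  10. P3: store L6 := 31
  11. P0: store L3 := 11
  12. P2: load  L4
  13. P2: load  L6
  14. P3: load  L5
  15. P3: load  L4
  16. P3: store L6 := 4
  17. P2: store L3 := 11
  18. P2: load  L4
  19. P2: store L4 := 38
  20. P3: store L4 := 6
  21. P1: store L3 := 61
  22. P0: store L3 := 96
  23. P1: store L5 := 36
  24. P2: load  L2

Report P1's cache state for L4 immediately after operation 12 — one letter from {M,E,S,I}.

1. P1: store L5 := 22  bus=[BusRdX]  L5: P0=I P1=M P2=I P3=I  mem[L5]=50
2. P2: load  L6  bus=[BusRd]  L6: P0=I P1=I P2=E P3=I  mem[L6]=20
3. P3: store L1 := 24  bus=[BusRdX]  L1: P0=I P1=I P2=I P3=M  mem[L1]=50
4. P1: store L1 := 61  bus=[BusRdX,Flush]  L1: P0=I P1=M P2=I P3=I  mem[L1]=24
5. P1: load  L3  bus=[BusRd]  L3: P0=I P1=E P2=I P3=I  mem[L3]=90
6. P0: load  L6  bus=[BusRd]  L6: P0=S P1=I P2=S P3=I  mem[L6]=20
7. P1: load  L4  bus=[BusRd]  L4: P0=I P1=E P2=I P3=I  mem[L4]=70
8. P2: load  L5  bus=[BusRd,Flush]  L5: P0=I P1=S P2=S P3=I  mem[L5]=22
9. P1: store L2 := 21  bus=[BusRdX]  L2: P0=I P1=M P2=I P3=I  mem[L2]=40
10. P3: store L6 := 31  bus=[BusRdX]  L6: P0=I P1=I P2=I P3=M  mem[L6]=20
11. P0: store L3 := 11  bus=[BusRdX]  L3: P0=M P1=I P2=I P3=I  mem[L3]=90
12. P2: load  L4  bus=[BusRd]  L4: P0=I P1=S P2=S P3=I  mem[L4]=70
13. P2: load  L6  bus=[BusRd,Flush]  L6: P0=I P1=I P2=S P3=S  mem[L6]=31
14. P3: load  L5  bus=[BusRd]  L5: P0=I P1=S P2=S P3=S  mem[L5]=22
15. P3: load  L4  bus=[BusRd]  L4: P0=I P1=S P2=S P3=S  mem[L4]=70
16. P3: store L6 := 4  bus=[BusUpgr]  L6: P0=I P1=I P2=I P3=M  mem[L6]=31
17. P2: store L3 := 11  bus=[BusRdX,Flush]  L3: P0=I P1=I P2=M P3=I  mem[L3]=11
18. P2: load  L4  bus=[-]  L4: P0=I P1=S P2=S P3=S  mem[L4]=70
19. P2: store L4 := 38  bus=[BusUpgr]  L4: P0=I P1=I P2=M P3=I  mem[L4]=70
20. P3: store L4 := 6  bus=[BusRdX,Flush]  L4: P0=I P1=I P2=I P3=M  mem[L4]=38
21. P1: store L3 := 61  bus=[BusRdX,Flush]  L3: P0=I P1=M P2=I P3=I  mem[L3]=11
22. P0: store L3 := 96  bus=[BusRdX,Flush]  L3: P0=M P1=I P2=I P3=I  mem[L3]=61
23. P1: store L5 := 36  bus=[BusUpgr]  L5: P0=I P1=M P2=I P3=I  mem[L5]=22
24. P2: load  L2  bus=[BusRd,Flush]  L2: P0=I P1=S P2=S P3=I  mem[L2]=21

state = S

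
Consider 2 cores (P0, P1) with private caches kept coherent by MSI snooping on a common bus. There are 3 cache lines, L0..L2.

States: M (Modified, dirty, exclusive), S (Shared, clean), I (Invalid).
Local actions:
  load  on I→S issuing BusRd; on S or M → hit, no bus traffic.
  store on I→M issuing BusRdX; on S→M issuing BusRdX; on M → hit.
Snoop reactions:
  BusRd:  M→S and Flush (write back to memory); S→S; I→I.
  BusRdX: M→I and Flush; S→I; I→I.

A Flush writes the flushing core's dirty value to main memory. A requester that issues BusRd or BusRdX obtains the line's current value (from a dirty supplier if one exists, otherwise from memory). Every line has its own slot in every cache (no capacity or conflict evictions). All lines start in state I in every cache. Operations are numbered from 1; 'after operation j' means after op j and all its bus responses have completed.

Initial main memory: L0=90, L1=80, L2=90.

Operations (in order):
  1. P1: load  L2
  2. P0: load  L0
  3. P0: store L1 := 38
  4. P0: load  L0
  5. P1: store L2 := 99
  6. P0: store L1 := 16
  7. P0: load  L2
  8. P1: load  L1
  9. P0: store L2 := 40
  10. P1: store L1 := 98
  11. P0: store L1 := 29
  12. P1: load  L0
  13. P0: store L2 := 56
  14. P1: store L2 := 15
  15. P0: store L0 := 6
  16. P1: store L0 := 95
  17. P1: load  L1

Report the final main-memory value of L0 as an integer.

  op1 P1: load  L2 → I/S on L2; bus BusRd; mem=90
  op2 P0: load  L0 → S/I on L0; bus BusRd; mem=90
  op3 P0: store L1 := 38 → M/I on L1; bus BusRdX; mem=80
  op4 P0: load  L0 → S/I on L0; bus (none); mem=90
  op5 P1: store L2 := 99 → I/M on L2; bus BusRdX; mem=90
  op6 P0: store L1 := 16 → M/I on L1; bus (none); mem=80
  op7 P0: load  L2 → S/S on L2; bus BusRd Flush; mem=99
  op8 P1: load  L1 → S/S on L1; bus BusRd Flush; mem=16
  op9 P0: store L2 := 40 → M/I on L2; bus BusRdX; mem=99
  op10 P1: store L1 := 98 → I/M on L1; bus BusRdX; mem=16
  op11 P0: store L1 := 29 → M/I on L1; bus BusRdX Flush; mem=98
  op12 P1: load  L0 → S/S on L0; bus BusRd; mem=90
  op13 P0: store L2 := 56 → M/I on L2; bus (none); mem=99
  op14 P1: store L2 := 15 → I/M on L2; bus BusRdX Flush; mem=56
  op15 P0: store L0 := 6 → M/I on L0; bus BusRdX; mem=90
  op16 P1: store L0 := 95 → I/M on L0; bus BusRdX Flush; mem=6
  op17 P1: load  L1 → S/S on L1; bus BusRd Flush; mem=29

memory[L0] = 6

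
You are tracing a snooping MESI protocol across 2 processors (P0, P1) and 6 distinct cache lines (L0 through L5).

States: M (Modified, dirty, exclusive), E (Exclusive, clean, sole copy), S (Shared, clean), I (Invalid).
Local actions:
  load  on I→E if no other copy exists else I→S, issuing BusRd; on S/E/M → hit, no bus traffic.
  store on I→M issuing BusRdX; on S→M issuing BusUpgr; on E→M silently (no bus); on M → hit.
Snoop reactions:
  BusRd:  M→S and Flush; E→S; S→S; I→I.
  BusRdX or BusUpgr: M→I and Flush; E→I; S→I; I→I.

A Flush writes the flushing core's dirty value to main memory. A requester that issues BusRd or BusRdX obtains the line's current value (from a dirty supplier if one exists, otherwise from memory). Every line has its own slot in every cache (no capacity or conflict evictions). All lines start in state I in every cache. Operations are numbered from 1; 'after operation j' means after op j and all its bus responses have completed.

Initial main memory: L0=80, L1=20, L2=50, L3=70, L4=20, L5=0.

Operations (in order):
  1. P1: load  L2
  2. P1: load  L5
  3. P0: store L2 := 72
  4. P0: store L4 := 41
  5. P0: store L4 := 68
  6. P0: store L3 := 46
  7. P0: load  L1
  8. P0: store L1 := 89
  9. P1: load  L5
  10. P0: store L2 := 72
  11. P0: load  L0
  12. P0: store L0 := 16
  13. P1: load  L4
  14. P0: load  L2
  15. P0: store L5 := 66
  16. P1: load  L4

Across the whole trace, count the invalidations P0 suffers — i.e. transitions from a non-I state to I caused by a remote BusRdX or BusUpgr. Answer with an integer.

invalidations = 0

  op1 P1: load  L2 → I/E on L2; bus BusRd; mem=50
  op2 P1: load  L5 → I/E on L5; bus BusRd; mem=0
  op3 P0: store L2 := 72 → M/I on L2; bus BusRdX; mem=50
  op4 P0: store L4 := 41 → M/I on L4; bus BusRdX; mem=20
  op5 P0: store L4 := 68 → M/I on L4; bus (none); mem=20
  op6 P0: store L3 := 46 → M/I on L3; bus BusRdX; mem=70
  op7 P0: load  L1 → E/I on L1; bus BusRd; mem=20
  op8 P0: store L1 := 89 → M/I on L1; bus (none); mem=20
  op9 P1: load  L5 → I/E on L5; bus (none); mem=0
  op10 P0: store L2 := 72 → M/I on L2; bus (none); mem=50
  op11 P0: load  L0 → E/I on L0; bus BusRd; mem=80
  op12 P0: store L0 := 16 → M/I on L0; bus (none); mem=80
  op13 P1: load  L4 → S/S on L4; bus BusRd Flush; mem=68
  op14 P0: load  L2 → M/I on L2; bus (none); mem=50
  op15 P0: store L5 := 66 → M/I on L5; bus BusRdX; mem=0
  op16 P1: load  L4 → S/S on L4; bus (none); mem=68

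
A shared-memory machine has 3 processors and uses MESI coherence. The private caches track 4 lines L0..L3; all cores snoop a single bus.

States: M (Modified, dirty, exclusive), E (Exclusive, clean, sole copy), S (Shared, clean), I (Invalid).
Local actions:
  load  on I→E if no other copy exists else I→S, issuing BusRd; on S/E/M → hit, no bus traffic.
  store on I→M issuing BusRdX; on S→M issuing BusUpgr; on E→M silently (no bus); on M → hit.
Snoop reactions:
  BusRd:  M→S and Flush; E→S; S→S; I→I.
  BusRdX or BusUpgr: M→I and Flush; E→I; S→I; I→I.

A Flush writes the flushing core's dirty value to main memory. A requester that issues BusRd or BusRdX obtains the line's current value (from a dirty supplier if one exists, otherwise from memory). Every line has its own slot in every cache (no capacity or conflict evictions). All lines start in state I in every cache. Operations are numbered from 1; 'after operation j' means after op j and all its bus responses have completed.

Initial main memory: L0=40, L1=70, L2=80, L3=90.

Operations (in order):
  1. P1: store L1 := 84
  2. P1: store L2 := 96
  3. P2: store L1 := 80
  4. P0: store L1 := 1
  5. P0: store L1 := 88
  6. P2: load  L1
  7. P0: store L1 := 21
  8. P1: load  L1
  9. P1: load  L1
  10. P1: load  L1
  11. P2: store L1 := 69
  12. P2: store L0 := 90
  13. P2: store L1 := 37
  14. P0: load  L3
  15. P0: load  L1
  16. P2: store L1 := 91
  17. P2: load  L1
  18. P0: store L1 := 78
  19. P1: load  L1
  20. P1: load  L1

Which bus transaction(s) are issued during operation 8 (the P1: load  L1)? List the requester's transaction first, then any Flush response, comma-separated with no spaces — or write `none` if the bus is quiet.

bus = BusRd,Flush

[1] P1: store L1 := 84 | P0:I, P1:M(84), P2:I | bus: BusRdX
[2] P1: store L2 := 96 | P0:I, P1:M(96), P2:I | bus: BusRdX
[3] P2: store L1 := 80 | P0:I, P1:I, P2:M(80) | bus: BusRdX,Flush
[4] P0: store L1 := 1 | P0:M(1), P1:I, P2:I | bus: BusRdX,Flush
[5] P0: store L1 := 88 | P0:M(88), P1:I, P2:I | bus: none
[6] P2: load  L1 | P0:S(88), P1:I, P2:S(88) | bus: BusRd,Flush
[7] P0: store L1 := 21 | P0:M(21), P1:I, P2:I | bus: BusUpgr
[8] P1: load  L1 | P0:S(21), P1:S(21), P2:I | bus: BusRd,Flush
[9] P1: load  L1 | P0:S(21), P1:S(21), P2:I | bus: none
[10] P1: load  L1 | P0:S(21), P1:S(21), P2:I | bus: none
[11] P2: store L1 := 69 | P0:I, P1:I, P2:M(69) | bus: BusRdX
[12] P2: store L0 := 90 | P0:I, P1:I, P2:M(90) | bus: BusRdX
[13] P2: store L1 := 37 | P0:I, P1:I, P2:M(37) | bus: none
[14] P0: load  L3 | P0:E(90), P1:I, P2:I | bus: BusRd
[15] P0: load  L1 | P0:S(37), P1:I, P2:S(37) | bus: BusRd,Flush
[16] P2: store L1 := 91 | P0:I, P1:I, P2:M(91) | bus: BusUpgr
[17] P2: load  L1 | P0:I, P1:I, P2:M(91) | bus: none
[18] P0: store L1 := 78 | P0:M(78), P1:I, P2:I | bus: BusRdX,Flush
[19] P1: load  L1 | P0:S(78), P1:S(78), P2:I | bus: BusRd,Flush
[20] P1: load  L1 | P0:S(78), P1:S(78), P2:I | bus: none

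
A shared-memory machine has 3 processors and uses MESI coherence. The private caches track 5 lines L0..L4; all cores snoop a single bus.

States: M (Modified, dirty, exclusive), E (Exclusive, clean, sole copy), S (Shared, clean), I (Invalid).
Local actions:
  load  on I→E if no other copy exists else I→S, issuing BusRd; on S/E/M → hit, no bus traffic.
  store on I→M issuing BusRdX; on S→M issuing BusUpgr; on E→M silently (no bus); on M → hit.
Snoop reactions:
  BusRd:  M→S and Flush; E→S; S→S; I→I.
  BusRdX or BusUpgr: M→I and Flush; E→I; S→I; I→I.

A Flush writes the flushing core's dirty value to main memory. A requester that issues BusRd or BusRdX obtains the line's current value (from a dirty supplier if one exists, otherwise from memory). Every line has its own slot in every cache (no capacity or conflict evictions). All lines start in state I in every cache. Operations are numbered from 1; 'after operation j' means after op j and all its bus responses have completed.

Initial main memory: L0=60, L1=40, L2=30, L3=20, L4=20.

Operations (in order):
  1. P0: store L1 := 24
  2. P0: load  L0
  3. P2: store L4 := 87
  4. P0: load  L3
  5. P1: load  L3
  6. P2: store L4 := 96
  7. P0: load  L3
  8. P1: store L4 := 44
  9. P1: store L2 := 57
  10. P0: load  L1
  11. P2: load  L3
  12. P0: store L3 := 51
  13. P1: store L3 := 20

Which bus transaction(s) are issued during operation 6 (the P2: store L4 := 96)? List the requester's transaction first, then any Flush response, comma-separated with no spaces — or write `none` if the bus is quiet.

bus = none

step 1: P0: store L1 := 24  ⟶  MII  (L1)  txn=BusRdX  M[L1]=40
step 2: P0: load  L0  ⟶  EII  (L0)  txn=BusRd  M[L0]=60
step 3: P2: store L4 := 87  ⟶  IIM  (L4)  txn=BusRdX  M[L4]=20
step 4: P0: load  L3  ⟶  EII  (L3)  txn=BusRd  M[L3]=20
step 5: P1: load  L3  ⟶  SSI  (L3)  txn=BusRd  M[L3]=20
step 6: P2: store L4 := 96  ⟶  IIM  (L4)  txn=∅  M[L4]=20
step 7: P0: load  L3  ⟶  SSI  (L3)  txn=∅  M[L3]=20
step 8: P1: store L4 := 44  ⟶  IMI  (L4)  txn=BusRdX+Flush  M[L4]=96
step 9: P1: store L2 := 57  ⟶  IMI  (L2)  txn=BusRdX  M[L2]=30
step 10: P0: load  L1  ⟶  MII  (L1)  txn=∅  M[L1]=40
step 11: P2: load  L3  ⟶  SSS  (L3)  txn=BusRd  M[L3]=20
step 12: P0: store L3 := 51  ⟶  MII  (L3)  txn=BusUpgr  M[L3]=20
step 13: P1: store L3 := 20  ⟶  IMI  (L3)  txn=BusRdX+Flush  M[L3]=51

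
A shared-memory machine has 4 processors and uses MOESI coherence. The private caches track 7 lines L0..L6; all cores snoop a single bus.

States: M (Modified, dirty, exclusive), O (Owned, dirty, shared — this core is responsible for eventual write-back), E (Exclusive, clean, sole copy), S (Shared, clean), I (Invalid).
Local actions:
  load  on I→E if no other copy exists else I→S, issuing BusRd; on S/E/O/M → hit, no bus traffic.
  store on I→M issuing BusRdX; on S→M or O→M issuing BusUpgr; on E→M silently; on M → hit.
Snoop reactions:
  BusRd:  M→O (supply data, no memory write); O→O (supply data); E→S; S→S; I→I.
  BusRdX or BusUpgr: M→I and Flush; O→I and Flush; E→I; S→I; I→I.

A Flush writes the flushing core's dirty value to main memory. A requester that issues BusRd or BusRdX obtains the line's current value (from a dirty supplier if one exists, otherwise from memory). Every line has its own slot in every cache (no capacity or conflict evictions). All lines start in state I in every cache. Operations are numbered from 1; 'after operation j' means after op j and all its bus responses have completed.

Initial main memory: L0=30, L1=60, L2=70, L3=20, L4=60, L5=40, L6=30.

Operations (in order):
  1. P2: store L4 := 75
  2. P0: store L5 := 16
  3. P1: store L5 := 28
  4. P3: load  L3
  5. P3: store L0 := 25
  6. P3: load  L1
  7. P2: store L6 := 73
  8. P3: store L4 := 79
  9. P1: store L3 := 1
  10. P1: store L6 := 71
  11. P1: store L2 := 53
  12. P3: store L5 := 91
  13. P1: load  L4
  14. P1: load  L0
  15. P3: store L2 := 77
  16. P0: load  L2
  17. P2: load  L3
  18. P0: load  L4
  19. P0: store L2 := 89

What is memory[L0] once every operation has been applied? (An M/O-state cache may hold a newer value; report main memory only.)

memory[L0] = 30

  op1 P2: store L4 := 75 → I/I/M/I on L4; bus BusRdX; mem=60
  op2 P0: store L5 := 16 → M/I/I/I on L5; bus BusRdX; mem=40
  op3 P1: store L5 := 28 → I/M/I/I on L5; bus BusRdX Flush; mem=16
  op4 P3: load  L3 → I/I/I/E on L3; bus BusRd; mem=20
  op5 P3: store L0 := 25 → I/I/I/M on L0; bus BusRdX; mem=30
  op6 P3: load  L1 → I/I/I/E on L1; bus BusRd; mem=60
  op7 P2: store L6 := 73 → I/I/M/I on L6; bus BusRdX; mem=30
  op8 P3: store L4 := 79 → I/I/I/M on L4; bus BusRdX Flush; mem=75
  op9 P1: store L3 := 1 → I/M/I/I on L3; bus BusRdX; mem=20
  op10 P1: store L6 := 71 → I/M/I/I on L6; bus BusRdX Flush; mem=73
  op11 P1: store L2 := 53 → I/M/I/I on L2; bus BusRdX; mem=70
  op12 P3: store L5 := 91 → I/I/I/M on L5; bus BusRdX Flush; mem=28
  op13 P1: load  L4 → I/S/I/O on L4; bus BusRd; mem=75
  op14 P1: load  L0 → I/S/I/O on L0; bus BusRd; mem=30
  op15 P3: store L2 := 77 → I/I/I/M on L2; bus BusRdX Flush; mem=53
  op16 P0: load  L2 → S/I/I/O on L2; bus BusRd; mem=53
  op17 P2: load  L3 → I/O/S/I on L3; bus BusRd; mem=20
  op18 P0: load  L4 → S/S/I/O on L4; bus BusRd; mem=75
  op19 P0: store L2 := 89 → M/I/I/I on L2; bus BusUpgr Flush; mem=77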